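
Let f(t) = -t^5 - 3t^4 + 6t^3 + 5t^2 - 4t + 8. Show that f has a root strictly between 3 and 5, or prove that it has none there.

The endpoint values f(3) = -283 and f(5) = -4137 are both negative. Claim: f(t) < 0 for every t in (3, 5).
Shift to the endpoint 3: with t = 3 + u (0 < u < 2), one computes f(3 + u) = -u^5 - 18u^4 - 120u^3 - 373u^2 - 541u - 283.
The nonzero coefficients here are all negative, so for u > 0 every term is negative (or zero), and the constant term -283 is strictly negative.
So f is strictly negative on (3, 5); no root exists in the interval.

No such root exists.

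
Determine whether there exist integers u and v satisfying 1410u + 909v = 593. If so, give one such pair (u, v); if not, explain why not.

gcd(1410, 909) = 3, so every integer of the form 1410u + 909v is a multiple of 3.
But 593 is not a multiple of 3 (it leaves remainder 2).
Therefore 1410u + 909v = 593 has no solution in integers.

There are no such integers.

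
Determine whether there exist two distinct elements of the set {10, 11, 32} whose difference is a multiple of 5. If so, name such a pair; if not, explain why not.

Two integers differ by a multiple of 5 exactly when they have the same residue mod 5. The residues are 10↦0, 11↦1, 32↦2.
These 3 residues are pairwise different, hence no difference of two elements is divisible by 5.

There is no such pair.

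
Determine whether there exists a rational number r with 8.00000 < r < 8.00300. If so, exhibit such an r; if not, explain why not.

Scale by 334: the interval becomes (2672.00000, 2673.00200), which contains the integer 2673.
Dividing back, 8.00000 < 2673/334 < 8.00300, and 2673/334 is rational.

r = 2673/334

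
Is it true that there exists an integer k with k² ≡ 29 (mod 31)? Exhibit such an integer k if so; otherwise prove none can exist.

31 is prime, so by Euler's criterion 29 is a square mod 31 iff 29^((31−1)/2) = 29^15 ≡ 1 (mod 31).
Squaring successively (mod 31): 29^2 = 841 ≡ 4; 29^4 ≡ 4² = 16 ≡ 16; 29^8 ≡ 16² = 256 ≡ 8.
Since 15 = 8 + 4 + 2 + 1, 29^15 ≡ 8 · 16 · 4 · 29; multiplying out mod 31: 8·16 = 128 ≡ 4, then 4·4 = 16 ≡ 16, then 16·29 = 464 ≡ 30. Thus 29^15 ≡ 30 ≡ −1 (mod 31).
By Euler's criterion 29 is a quadratic non-residue mod 31: no k satisfies k² ≡ 29 (mod 31).

There is no such integer.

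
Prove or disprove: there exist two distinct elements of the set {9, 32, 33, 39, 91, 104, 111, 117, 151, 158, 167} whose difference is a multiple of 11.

Reduce each element modulo 11: 9↦9, 32↦10, 33↦0, 39↦6, 91↦3, 104↦5, 111↦1, 117↦7, 151↦8, 158↦4, 167↦2.
All 11 residues are distinct, so no two elements differ by a multiple of 11.

There is no such pair.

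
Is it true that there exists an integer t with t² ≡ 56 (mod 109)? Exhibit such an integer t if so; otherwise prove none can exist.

109 is prime, so by Euler's criterion 56 is a square mod 109 iff 56^((109−1)/2) = 56^54 ≡ 1 (mod 109).
Repeated squaring mod 109: 56^2 = 3136 ≡ 84; 56^4 ≡ 84² = 7056 ≡ 80; 56^8 ≡ 80² = 6400 ≡ 78; 56^16 ≡ 78² = 6084 ≡ 89; 56^32 ≡ 89² = 7921 ≡ 73.
Since 54 = 32 + 16 + 4 + 2, 56^54 ≡ 73 · 89 · 80 · 84; multiplying out mod 109: 73·89 = 6497 ≡ 66, then 66·80 = 5280 ≡ 48, then 48·84 = 4032 ≡ 108. Thus 56^54 ≡ 108 ≡ −1 (mod 109).
By Euler's criterion 56 is a quadratic non-residue mod 109: no t satisfies t² ≡ 56 (mod 109).

No, no such integer exists.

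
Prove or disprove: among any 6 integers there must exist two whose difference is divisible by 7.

Consider the 6 integers 5, 6, …, 10. They lie in distinct residue classes modulo 7, since 6 ≤ 7.
No two share a residue, so no pair has difference divisible by 7; the claim fails for this set.

No, the set {5, 6, 7, 8, 9, 10} is a counterexample.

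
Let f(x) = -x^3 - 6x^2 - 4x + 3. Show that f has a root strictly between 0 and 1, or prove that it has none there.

Yes, f has a root in the interval.

f(0) = 3 and f(1) = -8, which have opposite signs.
As a polynomial, f is continuous on every closed interval.
By the Intermediate Value Theorem f must vanish at some point of (0, 1).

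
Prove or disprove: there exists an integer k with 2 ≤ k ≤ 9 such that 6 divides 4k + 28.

At k = 2 we get 4·2 + 28 = 36, and 36 = 6·6.

k = 2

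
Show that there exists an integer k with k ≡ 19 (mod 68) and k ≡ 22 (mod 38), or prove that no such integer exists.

No such integer exists.

Both moduli are multiples of 2 = gcd(68, 38), so any solution would satisfy k ≡ 19 and k ≡ 22 modulo 2 simultaneously.
These are incompatible: 19 − 22 = -3 is not divisible by 2.
Hence the system has no solution.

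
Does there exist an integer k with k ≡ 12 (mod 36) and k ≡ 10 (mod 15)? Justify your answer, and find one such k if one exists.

gcd(36, 15) = 3. If k ≡ 12 (mod 36) and k ≡ 10 (mod 15), then k ≡ 12 (mod 3) and k ≡ 10 (mod 3).
But 12 mod 3 = 0 while 10 mod 3 = 1, a contradiction.
Therefore no such k exists.

No such integer exists.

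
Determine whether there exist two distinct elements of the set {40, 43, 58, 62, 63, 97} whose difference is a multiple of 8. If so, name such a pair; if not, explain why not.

Residues mod 8: 40↦0, 43↦3, 58↦2, 62↦6, 63↦7, 97↦1.
All 6 residues are distinct, so no two elements differ by a multiple of 8.

No such pair exists.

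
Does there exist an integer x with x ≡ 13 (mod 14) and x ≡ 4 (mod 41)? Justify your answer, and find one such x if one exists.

Since 14 and 41 share no common factor, CRT says the pair of congruences has a solution (unique mod 574).
Any solution of the first congruence is x = 13 + 14t; substituting into the second, 14t ≡ 4 − 13 ≡ 32 (mod 41).
Invert 14 mod 41 by the Euclidean algorithm: 41 = 2·14 + 13, 14 = 1·13 + 1, 13 = 13·1 + 0; back-substituting, 1 = 14 − 1·13 = 14 − (41 − 2·14) = −41 + 3·14. Hence 14·3 ≡ 1, so 14⁻¹ ≡ 3 (mod 41).
Multiplying by 3: t ≡ 3·32 = 96 ≡ 14 (mod 41).
Taking t = 14 gives x = 13 + 14·14 = 209.
Check: 209 mod 14 = 13, 209 mod 41 = 4. ✓

x = 209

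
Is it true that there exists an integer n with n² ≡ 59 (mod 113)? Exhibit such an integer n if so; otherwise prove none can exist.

113 is prime, so by Euler's criterion 59 is a square mod 113 iff 59^((113−1)/2) = 59^56 ≡ 1 (mod 113).
Repeated squaring mod 113: 59^2 = 3481 ≡ 91; 59^4 ≡ 91² = 8281 ≡ 32; 59^8 ≡ 32² = 1024 ≡ 7; 59^16 ≡ 7² = 49 ≡ 49; 59^32 ≡ 49² = 2401 ≡ 28.
Since 56 = 32 + 16 + 8, 59^56 ≡ 28 · 49 · 7; multiplying out mod 113: 28·49 = 1372 ≡ 16, then 16·7 = 112 ≡ 112. Thus 59^56 ≡ 112 ≡ −1 (mod 113).
The value −1 means 59 is a non-residue modulo 113, so n² ≡ 59 (mod 113) is impossible.

No such integer exists.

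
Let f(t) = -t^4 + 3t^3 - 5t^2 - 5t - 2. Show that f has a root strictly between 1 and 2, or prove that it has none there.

The endpoint values f(1) = -10 and f(2) = -24 are both negative. Claim: f(t) < 0 for every t in (1, 2).
Substitute t = 1 + u, where 0 < u < 1 on the interval. Expanding, f(1 + u) = -u^4 - u^3 - 2u^2 - 10u - 10.
All 5 nonzero coefficients of this polynomial in u are negative; hence for u > 0 the value is a sum of negative terms (the constant -10 among them).
Therefore f(t) < 0 throughout (1, 2), and f has no zero there.

No such root exists.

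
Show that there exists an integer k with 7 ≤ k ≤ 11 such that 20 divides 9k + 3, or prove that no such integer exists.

The values of 9k + 3 for k = 7, 8, …, 11 are 66, 75, 84, 93, 102; reduced mod 20 these are 6, 15, 4, 13, 2.
The residue 0 does not occur, so no k in [7, 11] makes 9k + 3 a multiple of 20.

There is no such integer k in that range.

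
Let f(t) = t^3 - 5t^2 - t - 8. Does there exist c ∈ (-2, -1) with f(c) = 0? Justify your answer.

f(-2) = -34 and f(-1) = -13, both negative, so a sign-change argument is unavailable; we show f keeps this sign on the whole interval.
Shift to the endpoint -1: with t = -1 − u (0 < u < 1), one computes f(-1 − u) = -u^3 - 8u^2 - 12u - 13.
The nonzero coefficients here are all negative, so for u > 0 every term is negative (or zero), and the constant term -13 is strictly negative.
Therefore f(t) < 0 throughout (-2, -1), and f has no zero there.

No.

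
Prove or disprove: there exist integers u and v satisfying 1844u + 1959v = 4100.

1844 and 1959 are coprime, so 1844u + 1959v ranges over all of ℤ.
Run the Euclidean algorithm on 1959 and 1844: 1959 = 1·1844 + 115, 1844 = 16·115 + 4, 115 = 28·4 + 3, 4 = 1·3 + 1, 3 = 3·1 + 0.
Back-substituting, 1 = 4 − 1·3 = 4 − (115 − 28·4) = −115 + 29·4 = −115 + 29·(1844 − 16·115) = 29·1844 − 465·115 = 29·1844 − 465·(1959 − 1·1844) = −465·1959 + 494·1844; that is, 1844·494 + 1959·(-465) = 1.
Multiplying through by 4100: u = 494·4100 = 2025400, v = (-465)·4100 = -1906500 is a solution.
The general solution is u = 2025400 + 1959k, v = -1906500 − 1844k; taking k = -1033 gives the smaller pair u = 1753, v = -1648.
Indeed 1844·1753 + 1959·(-1648) = 3232532 − 3228432 = 4100.

u = 1753, v = -1648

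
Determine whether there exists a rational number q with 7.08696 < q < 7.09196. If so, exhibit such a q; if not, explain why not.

q = 78/11

Look for a denominator N such that an integer falls strictly between N·7.08696 and N·7.09196. N = 11 works: 11·7.08696 = 77.95656 < 78 < 78.01156 = 11·7.09196.
Dividing back, 7.08696 < 78/11 < 7.09196, and 78/11 is rational.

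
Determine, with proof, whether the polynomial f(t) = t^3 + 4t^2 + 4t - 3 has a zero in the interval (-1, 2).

Such a root exists.

f(-1) = -4 and f(2) = 29, which have opposite signs.
As a polynomial, f is continuous on every closed interval.
By the Intermediate Value Theorem, f takes the value 0 somewhere in the open interval.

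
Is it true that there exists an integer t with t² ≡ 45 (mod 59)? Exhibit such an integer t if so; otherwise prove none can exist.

t = 24 works: 24² = 576, and 576 − 45 = 531 = 9·59.

t = 24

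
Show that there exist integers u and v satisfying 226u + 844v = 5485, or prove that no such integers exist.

No such integers exist.

gcd(226, 844) = 2, so every integer of the form 226u + 844v is a multiple of 2.
But 5485 is not a multiple of 2 (it leaves remainder 1).
So the equation is unsolvable over ℤ.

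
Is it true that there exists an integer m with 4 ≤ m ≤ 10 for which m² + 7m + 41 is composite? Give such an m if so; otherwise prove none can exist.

At m = 6: 6² + 7·6 + 41 = 119 = 7·17, which is composite.

m = 6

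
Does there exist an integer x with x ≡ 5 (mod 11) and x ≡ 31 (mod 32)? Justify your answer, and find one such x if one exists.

x = 159

gcd(11, 32) = 1, so the Chinese Remainder Theorem guarantees exactly one residue class mod 352 satisfying both.
Any solution of the first congruence is x = 5 + 11t; substituting into the second, 11t ≡ 31 − 5 ≡ 26 (mod 32).
Note 11·3 = 33 ≡ 1 (mod 32) (as 33 − 1 = 1·32), so 11⁻¹ ≡ 3.
Therefore t ≡ 3·26 = 78 ≡ 14 (mod 32).
With t = 14: x = 5 + 11·14 = 159.
Verify: 159 = 14·11 + 5 and 159 = 4·32 + 31. ✓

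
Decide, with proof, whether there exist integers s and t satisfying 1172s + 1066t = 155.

Both 1172 and 1066 are divisible by gcd(1172, 1066) = 2, hence so is any combination 1172s + 1066t.
But 155 is not a multiple of 2 (it leaves remainder 1).
So the equation is unsolvable over ℤ.

No, no such integers exist.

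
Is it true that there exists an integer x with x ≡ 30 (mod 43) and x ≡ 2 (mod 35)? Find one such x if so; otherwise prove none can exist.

x = 632

Since 43 and 35 share no common factor, CRT says the pair of congruences has a solution (unique mod 1505).
Any solution of the first congruence is x = 30 + 43t; substituting into the second, 43t ≡ 2 − 30 ≡ 7 (mod 35).
43 ≡ 8 (mod 35), so this reads 8t ≡ 7 (mod 35). Note 8·22 = 176 ≡ 1 (mod 35) (as 176 − 1 = 5·35), so 8⁻¹ ≡ 22.
Therefore t ≡ 22·7 = 154 ≡ 14 (mod 35).
With t = 14: x = 30 + 43·14 = 632.
Verify: 632 = 14·43 + 30 and 632 = 18·35 + 2. ✓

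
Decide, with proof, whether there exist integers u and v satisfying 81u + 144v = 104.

Both 81 and 144 are divisible by gcd(81, 144) = 9, hence so is any combination 81u + 144v.
But 104 is not a multiple of 9 (it leaves remainder 5).
Hence no integers u, v satisfy the equation.

No, no such integers exist.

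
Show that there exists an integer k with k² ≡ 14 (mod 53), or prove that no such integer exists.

There is no such integer.

53 is prime, so by Euler's criterion 14 is a square mod 53 iff 14^((53−1)/2) = 14^26 ≡ 1 (mod 53).
Squaring successively (mod 53): 14^2 = 196 ≡ 37; 14^4 ≡ 37² = 1369 ≡ 44; 14^8 ≡ 44² = 1936 ≡ 28; 14^16 ≡ 28² = 784 ≡ 42.
Since 26 = 16 + 8 + 2, 14^26 ≡ 42 · 28 · 37; multiplying out mod 53: 42·28 = 1176 ≡ 10, then 10·37 = 370 ≡ 52. Thus 14^26 ≡ 52 ≡ −1 (mod 53).
By Euler's criterion 14 is a quadratic non-residue mod 53: no k satisfies k² ≡ 14 (mod 53).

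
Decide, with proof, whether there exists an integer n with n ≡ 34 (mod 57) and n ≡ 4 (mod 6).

gcd(57, 6) = 3. A simultaneous solution exists iff 34 ≡ 4 (mod 3); here 34 mod 3 = 1 = 4 mod 3, so it does.
In fact n = 34 itself already satisfies 34 mod 6 = 4.
Indeed 34 ≡ 34 (mod 57) and 34 ≡ 4 (mod 6).

n = 34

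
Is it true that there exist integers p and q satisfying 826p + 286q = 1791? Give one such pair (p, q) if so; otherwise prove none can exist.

No, no such integers exist.

gcd(826, 286) = 2, so every integer of the form 826p + 286q is a multiple of 2.
But 1791 = 2·895 + 1, so 2 ∤ 1791.
Hence no integers p, q satisfy the equation.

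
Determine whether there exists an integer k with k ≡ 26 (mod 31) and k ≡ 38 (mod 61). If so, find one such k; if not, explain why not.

The moduli 31 and 61 are coprime, so by the Chinese Remainder Theorem a unique solution modulo 1891 exists.
Write k = 26 + 31t and require 26 + 31t ≡ 38 (mod 61), i.e. 31t ≡ 12 (mod 61).
Invert 31 mod 61 by the Euclidean algorithm: 61 = 1·31 + 30, 31 = 1·30 + 1, 30 = 30·1 + 0; back-substituting, 1 = 31 − 1·30 = 31 − (61 − 1·31) = −61 + 2·31. Hence 31·2 ≡ 1, so 31⁻¹ ≡ 2 (mod 61).
Multiplying by 2: t ≡ 2·12 = 24 (mod 61).
With t = 24: k = 26 + 31·24 = 770.
Check: 770 mod 31 = 26, 770 mod 61 = 38. ✓

k = 770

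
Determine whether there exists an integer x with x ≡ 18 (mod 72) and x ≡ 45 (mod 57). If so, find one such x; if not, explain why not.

Here gcd(72, 57) = 3, and both 18 and 45 leave remainder 0 mod 3, so the system is consistent.
Write x = 18 + 72t. Then 72t ≡ 45 − 18 ≡ 27 (mod 57); dividing through by 3 gives 24t ≡ 9 (mod 19).
24 ≡ 5 (mod 19), so this reads 5t ≡ 9 (mod 19). Note 5·4 = 20 ≡ 1 (mod 19) (as 20 − 1 = 1·19), so 5⁻¹ ≡ 4.
Multiplying by 4: t ≡ 4·9 = 36 ≡ 17 (mod 19).
Then x = 18 + 72·17 = 1242.
Indeed 1242 ≡ 18 (mod 72) and 1242 ≡ 45 (mod 57).

x = 1242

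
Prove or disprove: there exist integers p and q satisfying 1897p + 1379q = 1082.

There are no such integers.

Any value of 1897p + 1379q is a multiple of gcd(1897, 1379) = 7.
But 1082 = 7·154 + 4, so 7 ∤ 1082.
Hence no integers p, q satisfy the equation.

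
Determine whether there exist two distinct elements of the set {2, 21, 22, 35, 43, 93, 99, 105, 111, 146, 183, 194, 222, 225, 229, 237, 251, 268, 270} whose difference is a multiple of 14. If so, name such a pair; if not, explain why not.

2 mod 14 = 2 and 268 mod 14 = 2, so 268 − 2 = 266 = 19·14.

The pair (2, 268) works.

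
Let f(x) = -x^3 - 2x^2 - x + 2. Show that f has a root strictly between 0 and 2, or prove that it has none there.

f(0) = 2 and f(2) = -16, which have opposite signs.
As a polynomial, f is continuous on every closed interval.
By the Intermediate Value Theorem f must vanish at some point of (0, 2).

Yes, f has a root in the interval.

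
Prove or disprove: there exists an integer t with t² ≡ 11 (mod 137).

t = 55

t = 55 works: 55² = 3025, and 3025 − 11 = 3014 = 22·137.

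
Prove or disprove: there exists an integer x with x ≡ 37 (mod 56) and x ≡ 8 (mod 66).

Both moduli are multiples of 2 = gcd(56, 66), so any solution would satisfy x ≡ 37 and x ≡ 8 modulo 2 simultaneously.
These are incompatible: 37 − 8 = 29 is not divisible by 2.
Therefore no such x exists.

No such integer exists.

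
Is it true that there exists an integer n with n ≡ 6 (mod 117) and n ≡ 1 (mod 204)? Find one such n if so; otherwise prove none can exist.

No such integer exists.

Reduce both congruences modulo 3, which divides 117 and 204: they say n ≡ 6 (mod 3) and n ≡ 1 (mod 3).
But 6 mod 3 = 0 while 1 mod 3 = 1, a contradiction.
Therefore no such n exists.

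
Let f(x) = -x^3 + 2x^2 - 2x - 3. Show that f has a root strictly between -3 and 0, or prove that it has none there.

Yes, f has a root in the interval.

f(-3) = 48 and f(0) = -3, which have opposite signs.
f is continuous everywhere (it is a polynomial), in particular on [-3, 0].
By the Intermediate Value Theorem, f takes the value 0 somewhere in the open interval.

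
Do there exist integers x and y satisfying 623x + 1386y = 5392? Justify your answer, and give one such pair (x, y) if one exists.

No such integers exist.

Both 623 and 1386 are divisible by gcd(623, 1386) = 7, hence so is any combination 623x + 1386y.
However 5392 leaves remainder 2 on division by 7.
Hence no integers x, y satisfy the equation.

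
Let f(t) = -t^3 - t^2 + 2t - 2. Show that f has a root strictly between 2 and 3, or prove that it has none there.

f(2) = -10 and f(3) = -32, both negative, so a sign-change argument is unavailable; we show f keeps this sign on the whole interval.
Substitute t = 2 + u, where 0 < u < 1 on the interval. Expanding, f(2 + u) = -u^3 - 7u^2 - 14u - 10.
All 4 nonzero coefficients of this polynomial in u are negative; hence for u > 0 the value is a sum of negative terms (the constant -10 among them).
Therefore f(t) < 0 throughout (2, 3), and f has no zero there.

No.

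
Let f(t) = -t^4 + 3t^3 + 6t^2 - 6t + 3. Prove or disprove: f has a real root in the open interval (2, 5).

Yes, f has a root in the interval.

f(2) = 23 and f(5) = -127, which have opposite signs.
f is continuous everywhere (it is a polynomial), in particular on [2, 5].
By the Intermediate Value Theorem, f takes the value 0 somewhere in the open interval.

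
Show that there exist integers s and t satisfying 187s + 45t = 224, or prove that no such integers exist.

s = 32, t = -128

Since gcd(187, 45) = 1, every integer is an integer combination of 187 and 45.
Dividing repeatedly: 187 = 4·45 + 7, 45 = 6·7 + 3, 7 = 2·3 + 1, 3 = 3·1 + 0.
Working back up the chain: 1 = 7 − 2·3 = 7 − 2·(45 − 6·7) = −2·45 + 13·7 = −2·45 + 13·(187 − 4·45) = 13·187 − 54·45. So 187·13 + 45·(-54) = 1.
Times 224: 187·2912 + 45·(-12096) = 224, so (2912, -12096) solves it.
The general solution is s = 2912 + 45k, t = -12096 − 187k; taking k = -64 gives the smaller pair s = 32, t = -128.
Indeed 187·32 + 45·(-128) = 5984 − 5760 = 224.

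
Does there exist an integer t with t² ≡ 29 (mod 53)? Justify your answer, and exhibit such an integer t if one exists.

t = 20

Take t = 20. Then 20² = 400 = 7·53 + 29, so 20² ≡ 29 (mod 53).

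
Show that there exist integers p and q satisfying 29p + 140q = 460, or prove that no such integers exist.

29 and 140 are coprime, so 29p + 140q ranges over all of ℤ.
Dividing repeatedly: 140 = 4·29 + 24, 29 = 1·24 + 5, 24 = 4·5 + 4, 5 = 1·4 + 1, 4 = 4·1 + 0.
Working back up the chain: 1 = 5 − 1·4 = 5 − (24 − 4·5) = −24 + 5·5 = −24 + 5·(29 − 1·24) = 5·29 − 6·24 = 5·29 − 6·(140 − 4·29) = −6·140 + 29·29. So 29·29 + 140·(-6) = 1.
Times 460: 29·13340 + 140·(-2760) = 460, so (13340, -2760) solves it.
Shifting by a multiple of (140, −29) keeps it a solution: p = 13340 − 95·140 = 40, q = -2760 + 95·29 = -5.
Check: 29·40 + 140·(-5) = 1160 − 700 = 460. ✓

p = 40, q = -5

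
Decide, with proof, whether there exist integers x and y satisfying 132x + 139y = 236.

x = 6, y = -4

132 and 139 are coprime, so 132x + 139y ranges over all of ℤ.
Run the Euclidean algorithm on 139 and 132: 139 = 1·132 + 7, 132 = 18·7 + 6, 7 = 1·6 + 1, 6 = 6·1 + 0.
Unwinding: 1 = 7 − 1·6 = 7 − (132 − 18·7) = −132 + 19·7 = −132 + 19·(139 − 1·132) = 19·139 − 20·132, i.e. 132·(-20) + 139·19 = 1.
Multiplying through by 236: x = (-20)·236 = -4720, y = 19·236 = 4484 is a solution.
The general solution is x = -4720 + 139k, y = 4484 − 132k; taking k = 34 gives the smaller pair x = 6, y = -4.
Indeed 132·6 + 139·(-4) = 792 − 556 = 236.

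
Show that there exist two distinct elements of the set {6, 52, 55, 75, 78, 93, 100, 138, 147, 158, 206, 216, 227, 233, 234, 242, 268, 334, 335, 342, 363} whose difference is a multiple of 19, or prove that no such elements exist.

Both 6 and 158 leave remainder 6 on division by 19; their difference 152 = 8·19 is a multiple of 19.

Yes: 6 and 158.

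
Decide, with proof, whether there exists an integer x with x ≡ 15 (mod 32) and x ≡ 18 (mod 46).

No such integer exists.

Reduce both congruences modulo 2, which divides 32 and 46: they say x ≡ 15 (mod 2) and x ≡ 18 (mod 2).
These are incompatible: 15 − 18 = -3 is not divisible by 2.
So no integer satisfies both congruences.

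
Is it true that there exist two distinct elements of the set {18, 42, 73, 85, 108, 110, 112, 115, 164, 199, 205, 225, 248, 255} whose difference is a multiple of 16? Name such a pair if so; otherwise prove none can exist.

Residues mod 16: 18↦2, 42↦10, 73↦9, 85↦5, 108↦12, 110↦14, 112↦0, 115↦3, 164↦4, 199↦7, 205↦13, 225↦1, 248↦8, 255↦15.
No residue repeats among the 14 elements, so no pair has difference ≡ 0 (mod 16).

No such pair exists.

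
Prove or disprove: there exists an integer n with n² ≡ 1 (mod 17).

n = 16

Take n = 16. Then 16² = 256 = 15·17 + 1, so 16² ≡ 1 (mod 17).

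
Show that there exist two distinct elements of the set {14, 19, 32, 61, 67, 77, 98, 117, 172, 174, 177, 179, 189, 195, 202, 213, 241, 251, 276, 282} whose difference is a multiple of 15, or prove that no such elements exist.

14 mod 15 = 14 and 179 mod 15 = 14, so 179 − 14 = 165 = 11·15.

14 and 179 are such a pair.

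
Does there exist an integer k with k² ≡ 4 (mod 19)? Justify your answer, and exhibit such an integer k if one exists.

Take k = 17. Then 17² = 289 = 15·19 + 4, so 17² ≡ 4 (mod 19).

k = 17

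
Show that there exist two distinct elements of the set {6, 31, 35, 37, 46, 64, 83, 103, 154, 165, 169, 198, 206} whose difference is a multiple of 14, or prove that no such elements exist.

No, no such pair exists.

Two integers differ by a multiple of 14 exactly when they have the same residue mod 14. The residues are 6↦6, 31↦3, 35↦7, 37↦9, 46↦4, 64↦8, 83↦13, 103↦5, 154↦0, 165↦11, 169↦1, 198↦2, 206↦10.
All 13 residues are distinct, so no two elements differ by a multiple of 14.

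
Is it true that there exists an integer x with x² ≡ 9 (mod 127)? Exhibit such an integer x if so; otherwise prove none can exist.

Take x = 124. Then 124² = 15376 = 121·127 + 9, so 124² ≡ 9 (mod 127).

x = 124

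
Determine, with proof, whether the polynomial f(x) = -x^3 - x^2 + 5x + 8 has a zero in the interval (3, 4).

f(3) = -13 and f(4) = -52, both negative, so a sign-change argument is unavailable; we show f keeps this sign on the whole interval.
Shift to the endpoint 3: with x = 3 + u (0 < u < 1), one computes f(3 + u) = -u^3 - 10u^2 - 28u - 13.
All 4 nonzero coefficients of this polynomial in u are negative; hence for u > 0 the value is a sum of negative terms (the constant -13 among them).
Therefore f(x) < 0 throughout (3, 4), and f has no zero there.

No.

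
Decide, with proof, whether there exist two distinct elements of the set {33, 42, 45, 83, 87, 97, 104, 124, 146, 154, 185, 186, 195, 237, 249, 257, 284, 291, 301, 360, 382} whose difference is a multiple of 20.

Both 42 and 382 leave remainder 2 on division by 20; their difference 340 = 17·20 is a multiple of 20.

Yes: 42 and 382.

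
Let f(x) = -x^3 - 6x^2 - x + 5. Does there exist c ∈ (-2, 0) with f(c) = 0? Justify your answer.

f(-2) = -9 and f(0) = 5, which have opposite signs.
f is continuous everywhere (it is a polynomial), in particular on [-2, 0].
The Intermediate Value Theorem then guarantees some c ∈ (-2, 0) with f(c) = 0.

Such a root exists.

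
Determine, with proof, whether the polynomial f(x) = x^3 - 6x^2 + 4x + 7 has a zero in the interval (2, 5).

f(2) = -1 and f(5) = 2, which have opposite signs.
Since f is a polynomial it is continuous on [2, 5].
By the Intermediate Value Theorem, f takes the value 0 somewhere in the open interval.

Such a root exists.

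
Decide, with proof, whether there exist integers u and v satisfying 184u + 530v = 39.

gcd(184, 530) = 2, so every integer of the form 184u + 530v is a multiple of 2.
But 39 = 2·19 + 1, so 2 ∤ 39.
Therefore 184u + 530v = 39 has no solution in integers.

No, no such integers exist.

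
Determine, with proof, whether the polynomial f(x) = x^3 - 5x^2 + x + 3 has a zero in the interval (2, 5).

f(2) = -7 and f(5) = 8, which have opposite signs.
Since f is a polynomial it is continuous on [2, 5].
By the Intermediate Value Theorem, f takes the value 0 somewhere in the open interval.

Yes, f has a root in the interval.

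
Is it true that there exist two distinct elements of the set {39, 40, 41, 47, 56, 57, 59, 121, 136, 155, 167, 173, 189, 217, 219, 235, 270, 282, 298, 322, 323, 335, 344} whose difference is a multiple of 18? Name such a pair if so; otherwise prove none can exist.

Both 39 and 57 leave remainder 3 on division by 18; their difference 18 = 1·18 is a multiple of 18.

The pair (39, 57) works.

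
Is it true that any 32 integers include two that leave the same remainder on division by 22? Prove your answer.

Each integer lies in one of the 22 residue classes modulo 22.
With 32 integers and only 22 classes, the pigeonhole principle forces two of them, say a and b, into the same class.
That is, a and b leave the same remainder on division by 22, as claimed.

Yes, this is always true.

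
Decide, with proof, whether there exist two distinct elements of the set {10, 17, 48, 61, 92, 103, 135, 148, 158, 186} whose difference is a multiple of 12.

No, no such pair exists.

Two integers differ by a multiple of 12 exactly when they have the same residue mod 12. The residues are 10↦10, 17↦5, 48↦0, 61↦1, 92↦8, 103↦7, 135↦3, 148↦4, 158↦2, 186↦6.
No residue repeats among the 10 elements, so no pair has difference ≡ 0 (mod 12).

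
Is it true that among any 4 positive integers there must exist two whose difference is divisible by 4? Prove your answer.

No, the set {2, 3, 4, 5} is a counterexample.

Consider the 4 integers 2, 3, 4, 5. They lie in distinct residue classes modulo 4, since 4 ≤ 4.
No two share a residue, so no pair has difference divisible by 4; the claim fails for this set.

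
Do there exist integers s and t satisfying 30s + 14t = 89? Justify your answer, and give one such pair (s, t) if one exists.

gcd(30, 14) = 2, so every integer of the form 30s + 14t is a multiple of 2.
But 89 = 2·44 + 1, so 2 ∤ 89.
So the equation is unsolvable over ℤ.

No such integers exist.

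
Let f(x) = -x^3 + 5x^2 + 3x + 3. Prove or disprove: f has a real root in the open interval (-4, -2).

f(-4) = 135 and f(-2) = 25, both positive, so a sign-change argument is unavailable; we show f keeps this sign on the whole interval.
Shift to the endpoint -2: with x = -2 − u (0 < u < 2), one computes f(-2 − u) = u^3 + 11u^2 + 29u + 25.
All 4 nonzero coefficients of this polynomial in u are positive; hence for u > 0 the value is a sum of positive terms (the constant 25 among them).
So f is strictly positive on (-4, -2); no root exists in the interval.

f has no root in that interval.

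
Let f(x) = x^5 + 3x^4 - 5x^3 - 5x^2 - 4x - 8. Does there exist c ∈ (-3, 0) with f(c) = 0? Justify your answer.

Such a root exists.

f(-3) = 94 and f(0) = -8, which have opposite signs.
f is continuous everywhere (it is a polynomial), in particular on [-3, 0].
So by the Intermediate Value Theorem there is a c strictly between -3 and 0 with f(c) = 0.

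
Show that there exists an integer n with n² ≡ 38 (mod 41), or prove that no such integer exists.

No, no such integer exists.

41 is prime, so by Euler's criterion 38 is a square mod 41 iff 38^((41−1)/2) = 38^20 ≡ 1 (mod 41).
Squaring successively (mod 41): 38^2 = 1444 ≡ 9; 38^4 ≡ 9² = 81 ≡ 40; 38^8 ≡ 40² = 1600 ≡ 1; 38^16 ≡ 1² = 1 ≡ 1.
Since 20 = 16 + 4, 38^20 ≡ 1 · 40; multiplying out mod 41: 1·40 = 40 ≡ 40. Thus 38^20 ≡ 40 ≡ −1 (mod 41).
The value −1 means 38 is a non-residue modulo 41, so n² ≡ 38 (mod 41) is impossible.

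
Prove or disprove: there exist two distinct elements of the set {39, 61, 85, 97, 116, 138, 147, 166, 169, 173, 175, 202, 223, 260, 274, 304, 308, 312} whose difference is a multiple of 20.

No, no such pair exists.

Reduce each element modulo 20: 39↦19, 61↦1, 85↦5, 97↦17, 116↦16, 138↦18, 147↦7, 166↦6, 169↦9, 173↦13, 175↦15, 202↦2, 223↦3, 260↦0, 274↦14, 304↦4, 308↦8, 312↦12.
All 18 residues are distinct, so no two elements differ by a multiple of 20.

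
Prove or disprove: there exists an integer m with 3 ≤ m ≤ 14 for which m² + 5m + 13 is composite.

At m = 11: 11² + 5·11 + 13 = 189 = 3·63, which is composite.

m = 11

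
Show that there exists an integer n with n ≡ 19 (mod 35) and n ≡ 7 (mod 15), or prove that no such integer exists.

No, no such integer exists.

gcd(35, 15) = 5. If n ≡ 19 (mod 35) and n ≡ 7 (mod 15), then n ≡ 19 (mod 5) and n ≡ 7 (mod 5).
However 19 ≡ 4 and 7 ≡ 2 (mod 5), and 4 ≠ 2.
Therefore no such n exists.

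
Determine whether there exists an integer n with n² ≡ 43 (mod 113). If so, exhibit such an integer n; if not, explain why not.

No, no such integer exists.

Apply Euler's criterion with the prime 113: 43 is a quadratic residue iff 43^56 ≡ 1 (mod 113), and a non-residue iff it is ≡ −1.
Squaring successively (mod 113): 43^2 = 1849 ≡ 41; 43^4 ≡ 41² = 1681 ≡ 99; 43^8 ≡ 99² = 9801 ≡ 83; 43^16 ≡ 83² = 6889 ≡ 109; 43^32 ≡ 109² = 11881 ≡ 16.
Since 56 = 32 + 16 + 8, 43^56 ≡ 16 · 109 · 83; multiplying out mod 113: 16·109 = 1744 ≡ 49, then 49·83 = 4067 ≡ 112. Thus 43^56 ≡ 112 ≡ −1 (mod 113).
The value −1 means 43 is a non-residue modulo 113, so n² ≡ 43 (mod 113) is impossible.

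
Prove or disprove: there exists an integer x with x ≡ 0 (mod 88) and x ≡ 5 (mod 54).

Reduce both congruences modulo 2, which divides 88 and 54: they say x ≡ 0 (mod 2) and x ≡ 5 (mod 2).
But 0 mod 2 = 0 while 5 mod 2 = 1, a contradiction.
Therefore no such x exists.

There is no such integer.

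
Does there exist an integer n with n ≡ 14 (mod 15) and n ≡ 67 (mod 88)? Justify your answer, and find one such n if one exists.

Since 15 and 88 share no common factor, CRT says the pair of congruences has a solution (unique mod 1320).
Write n = 14 + 15t and require 14 + 15t ≡ 67 (mod 88), i.e. 15t ≡ 53 (mod 88).
To invert 15 modulo 88: 88 = 5·15 + 13, 15 = 1·13 + 2, 13 = 6·2 + 1, 2 = 2·1 + 0, and unwinding, 1 = 13 − 6·2 = 13 − 6·(15 − 1·13) = −6·15 + 7·13 = −6·15 + 7·(88 − 5·15) = 7·88 − 41·15. Thus 15⁻¹ ≡ -41 ≡ 47 (mod 88).
Multiplying by 47: t ≡ 47·53 = 2491 ≡ 27 (mod 88).
With t = 27: n = 14 + 15·27 = 419.
Check: 419 mod 15 = 14, 419 mod 88 = 67. ✓

n = 419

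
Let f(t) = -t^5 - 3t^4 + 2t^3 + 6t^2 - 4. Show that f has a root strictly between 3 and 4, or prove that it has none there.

No such root exists.

f(3) = -382 and f(4) = -1572, both negative, so a sign-change argument is unavailable; we show f keeps this sign on the whole interval.
Substitute t = 3 + u, where 0 < u < 1 on the interval. Expanding, f(3 + u) = -u^5 - 18u^4 - 124u^3 - 408u^2 - 639u - 382.
All 6 nonzero coefficients of this polynomial in u are negative; hence for u > 0 the value is a sum of negative terms (the constant -382 among them).
So f is strictly negative on (3, 4); no root exists in the interval.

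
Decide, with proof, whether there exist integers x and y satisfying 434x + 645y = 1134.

434 and 645 are coprime, so 434x + 645y ranges over all of ℤ.
Dividing repeatedly: 645 = 1·434 + 211, 434 = 2·211 + 12, 211 = 17·12 + 7, 12 = 1·7 + 5, 7 = 1·5 + 2, 5 = 2·2 + 1, 2 = 2·1 + 0.
Back-substituting, 1 = 5 − 2·2 = 5 − 2·(7 − 1·5) = −2·7 + 3·5 = −2·7 + 3·(12 − 1·7) = 3·12 − 5·7 = 3·12 − 5·(211 − 17·12) = −5·211 + 88·12 = −5·211 + 88·(434 − 2·211) = 88·434 − 181·211 = 88·434 − 181·(645 − 1·434) = −181·645 + 269·434; that is, 434·269 + 645·(-181) = 1.
Times 1134: 434·305046 + 645·(-205254) = 1134, so (305046, -205254) solves it.
The general solution is x = 305046 + 645k, y = -205254 − 434k; taking k = -472 gives the smaller pair x = 606, y = -406.
Indeed 434·606 + 645·(-406) = 263004 − 261870 = 1134.

x = 606, y = -406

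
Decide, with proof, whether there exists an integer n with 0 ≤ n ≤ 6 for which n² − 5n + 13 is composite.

At n = 4: 4² − 5·4 + 13 = 9 = 3·3, which is composite.

n = 4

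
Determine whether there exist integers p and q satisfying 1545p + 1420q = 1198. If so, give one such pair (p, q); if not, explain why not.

Any value of 1545p + 1420q is a multiple of gcd(1545, 1420) = 5.
However 1198 leaves remainder 3 on division by 5.
Therefore 1545p + 1420q = 1198 has no solution in integers.

No such integers exist.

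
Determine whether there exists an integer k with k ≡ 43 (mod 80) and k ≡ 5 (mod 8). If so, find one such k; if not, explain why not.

Both moduli are multiples of 8 = gcd(80, 8), so any solution would satisfy k ≡ 43 and k ≡ 5 modulo 8 simultaneously.
These are incompatible: 43 − 5 = 38 is not divisible by 8.
So no integer satisfies both congruences.

No such integer exists.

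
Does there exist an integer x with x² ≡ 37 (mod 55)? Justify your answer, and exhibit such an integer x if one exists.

Work modulo the divisor 5 of 55. If x² ≡ 37 (mod 55) then x² ≡ 2 (mod 5).
Computing x² mod 5 for x = 0, 1, …, 2 (enough, by the symmetry x ↦ 5 − x) gives 0, 1, 4.
So the quadratic residues mod 5 are {0, 1, 4}, and 2 is not among them.
Hence no integer x has x² ≡ 37 (mod 55).

No such integer exists.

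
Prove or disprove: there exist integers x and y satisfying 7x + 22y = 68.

7 and 22 are coprime, so 7x + 22y ranges over all of ℤ.
Run the Euclidean algorithm on 22 and 7: 22 = 3·7 + 1, 7 = 7·1 + 0.
Working back up the chain: 1 = 22 − 3·7. So 7·(-3) + 22·1 = 1.
Times 68: 7·(-204) + 22·68 = 68, so (-204, 68) solves it.
Shifting by a multiple of (22, −7) keeps it a solution: x = -204 + 10·22 = 16, y = 68 − 10·7 = -2.
Check: 7·16 + 22·(-2) = 112 − 44 = 68. ✓

x = 16, y = -2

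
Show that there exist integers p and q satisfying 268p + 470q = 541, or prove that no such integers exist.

No such integers exist.

gcd(268, 470) = 2, so every integer of the form 268p + 470q is a multiple of 2.
But 541 = 2·270 + 1, so 2 ∤ 541.
So the equation is unsolvable over ℤ.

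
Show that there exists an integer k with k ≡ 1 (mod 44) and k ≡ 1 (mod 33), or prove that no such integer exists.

k = 1

The moduli are not coprime: gcd(44, 33) = 11. Compatibility requires 11 ∣ (1 − 1) = 0, which holds, so solutions exist.
In fact k = 1 itself already satisfies 1 mod 33 = 1.
Indeed 1 ≡ 1 (mod 44) and 1 ≡ 1 (mod 33).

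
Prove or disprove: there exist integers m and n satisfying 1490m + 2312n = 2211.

Both 1490 and 2312 are divisible by gcd(1490, 2312) = 2, hence so is any combination 1490m + 2312n.
But 2211 is not a multiple of 2 (it leaves remainder 1).
So the equation is unsolvable over ℤ.

No such integers exist.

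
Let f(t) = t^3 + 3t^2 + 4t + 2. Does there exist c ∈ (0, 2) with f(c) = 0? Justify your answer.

f has no root in that interval.

f(0) = 2 and f(2) = 30, both positive.
The derivative f'(t) = 3t^2 + 6t + 4 is a quadratic with discriminant 6² − 4·3·4 = -12 < 0; it never vanishes, so it is always positive (sign of the leading coefficient).
Hence f is strictly increasing on ℝ, and in particular on [0, 2]. A strictly monotone function with same-sign endpoint values stays positive on the whole interval, so f has no zero in (0, 2).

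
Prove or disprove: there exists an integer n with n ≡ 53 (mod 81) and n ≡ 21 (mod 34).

The moduli 81 and 34 are coprime, so by the Chinese Remainder Theorem a unique solution modulo 2754 exists.
Write n = 53 + 81t and require 53 + 81t ≡ 21 (mod 34), i.e. 81t ≡ 2 (mod 34).
81 ≡ 13 (mod 34), so this reads 13t ≡ 2 (mod 34). Note 13·21 = 273 ≡ 1 (mod 34) (as 273 − 1 = 8·34), so 13⁻¹ ≡ 21.
Multiplying by 21: t ≡ 21·2 = 42 ≡ 8 (mod 34).
Taking t = 8 gives n = 53 + 81·8 = 701.
Verify: 701 = 8·81 + 53 and 701 = 20·34 + 21. ✓

n = 701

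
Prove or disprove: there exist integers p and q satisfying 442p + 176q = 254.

p = 83, q = -207

gcd(442, 176) = 2, and 2 divides 254, so integer solutions exist.
Dividing through by 2 reduces the equation to 221p + 88q = 127.
Dividing repeatedly: 221 = 2·88 + 45, 88 = 1·45 + 43, 45 = 1·43 + 2, 43 = 21·2 + 1, 2 = 2·1 + 0.
Working back up the chain: 1 = 43 − 21·2 = 43 − 21·(45 − 1·43) = −21·45 + 22·43 = −21·45 + 22·(88 − 1·45) = 22·88 − 43·45 = 22·88 − 43·(221 − 2·88) = −43·221 + 108·88. So 221·(-43) + 88·108 = 1.
Times 127: 221·(-5461) + 88·13716 = 127, so (-5461, 13716) solves it.
Shifting by a multiple of (88, −221) keeps it a solution: p = -5461 + 63·88 = 83, q = 13716 − 63·221 = -207.
Indeed 442·83 + 176·(-207) = 36686 − 36432 = 254.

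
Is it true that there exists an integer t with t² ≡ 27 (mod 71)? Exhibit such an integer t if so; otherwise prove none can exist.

Take t = 13. Then 13² = 169 = 2·71 + 27, so 13² ≡ 27 (mod 71).

t = 13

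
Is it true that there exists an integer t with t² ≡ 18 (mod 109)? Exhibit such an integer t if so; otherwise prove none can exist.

No, no such integer exists.

Apply Euler's criterion with the prime 109: 18 is a quadratic residue iff 18^54 ≡ 1 (mod 109), and a non-residue iff it is ≡ −1.
Squaring successively (mod 109): 18^2 = 324 ≡ 106; 18^4 ≡ 106² = 11236 ≡ 9; 18^8 ≡ 9² = 81 ≡ 81; 18^16 ≡ 81² = 6561 ≡ 21; 18^32 ≡ 21² = 441 ≡ 5.
Since 54 = 32 + 16 + 4 + 2, 18^54 ≡ 5 · 21 · 9 · 106; multiplying out mod 109: 5·21 = 105 ≡ 105, then 105·9 = 945 ≡ 73, then 73·106 = 7738 ≡ 108. Thus 18^54 ≡ 108 ≡ −1 (mod 109).
The value −1 means 18 is a non-residue modulo 109, so t² ≡ 18 (mod 109) is impossible.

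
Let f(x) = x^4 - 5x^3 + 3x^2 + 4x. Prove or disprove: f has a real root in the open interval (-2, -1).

No.

The endpoint values f(-2) = 60 and f(-1) = 5 are both positive. Claim: f(x) > 0 for every x in (-2, -1).
Shift to the endpoint -1: with x = -1 − u (0 < u < 1), one computes f(-1 − u) = u^4 + 9u^3 + 24u^2 + 21u + 5.
All 5 nonzero coefficients of this polynomial in u are positive; hence for u > 0 the value is a sum of positive terms (the constant 5 among them).
So f is strictly positive on (-2, -1); no root exists in the interval.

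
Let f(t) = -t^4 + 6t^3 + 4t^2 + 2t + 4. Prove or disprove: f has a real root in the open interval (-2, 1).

Such a root exists.

f(-2) = -48 and f(1) = 15, which have opposite signs.
f is continuous everywhere (it is a polynomial), in particular on [-2, 1].
By the Intermediate Value Theorem f must vanish at some point of (-2, 1).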